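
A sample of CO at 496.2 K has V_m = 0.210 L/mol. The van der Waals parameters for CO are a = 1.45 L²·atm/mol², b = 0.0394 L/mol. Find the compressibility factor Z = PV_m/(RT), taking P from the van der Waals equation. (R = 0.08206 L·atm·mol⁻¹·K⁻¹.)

Z ≈ 1.061

P = RT/(V_m − b) − a/V_m² = (0.08206)(496.2)/(0.210 − 0.0394) − 1.45/(0.210)²
  = 40.718/0.17060 − 32.880 = 238.68 − 32.880 = 205.80 atm
Z = PV_m/(RT) = (205.80)(0.210)/((0.08206)(496.2)) = 43.218/40.718 = 1.061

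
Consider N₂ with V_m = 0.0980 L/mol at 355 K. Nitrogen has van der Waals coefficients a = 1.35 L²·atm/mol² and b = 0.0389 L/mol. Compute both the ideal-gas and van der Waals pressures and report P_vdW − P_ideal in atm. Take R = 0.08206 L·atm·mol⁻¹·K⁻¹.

Ideal: P_ideal = RT/V_m = (0.08206)(355)/0.0980 = 297.258 atm
vdW: P = RT/(V_m − b) − a/V_m² = 29.1313/0.0591000 − 1.35/0.00960400 = 492.915 − 140.566 = 352.349 atm
ΔP = 352.349 − 297.258 = 55.09 atm

ΔP ≈ 55.09 atm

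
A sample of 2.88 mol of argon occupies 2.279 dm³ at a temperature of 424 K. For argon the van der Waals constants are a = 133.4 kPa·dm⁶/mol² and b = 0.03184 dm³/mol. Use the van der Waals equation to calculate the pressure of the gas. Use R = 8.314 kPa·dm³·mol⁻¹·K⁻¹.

P = nRT/(V − nb) − a n²/V²
nRT/(V − nb) = (2.88)(8.314)(424)/(2.279 − 2.88×0.03184) = 10152/2.1873 = 4641.3 kPa
a n²/V² = (133.4)(2.88)²/(2.279)² = 213.04 kPa
P = 4641.3 − 213.04 = 4428 kPa

P ≈ 4428 kPa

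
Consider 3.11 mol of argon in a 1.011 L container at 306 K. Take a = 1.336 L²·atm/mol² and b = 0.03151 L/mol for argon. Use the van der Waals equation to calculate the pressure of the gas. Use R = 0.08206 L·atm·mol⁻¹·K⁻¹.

P = nRT/(V − nb) − a n²/V²
nRT/(V − nb) = (3.11)(0.08206)(306)/(1.011 − 3.11×0.03151) = 78.093/0.91300 = 85.535 atm
a n²/V² = (1.336)(3.11)²/(1.011)² = 12.642 atm
P = 85.535 − 12.642 = 72.89 atm

P ≈ 72.89 atm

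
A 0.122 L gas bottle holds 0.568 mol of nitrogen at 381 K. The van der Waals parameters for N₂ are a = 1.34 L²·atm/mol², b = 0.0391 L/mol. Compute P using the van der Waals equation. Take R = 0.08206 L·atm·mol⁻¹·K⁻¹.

P ≈ 148.9 atm

P = nRT/(V − nb) − a n²/V²
nRT/(V − nb) = (0.568)(0.08206)(381)/(0.122 − 0.568×0.0391) = 17.758/0.099791 = 177.95 atm
a n²/V² = (1.34)(0.568)²/(0.122)² = 29.046 atm
P = 177.95 − 29.046 = 148.9 atm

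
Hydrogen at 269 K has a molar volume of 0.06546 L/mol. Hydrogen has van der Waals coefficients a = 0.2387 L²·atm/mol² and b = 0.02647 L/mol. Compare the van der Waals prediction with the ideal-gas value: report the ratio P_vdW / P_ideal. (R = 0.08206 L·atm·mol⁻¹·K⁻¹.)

P_vdW / P_ideal ≈ 1.514

Ideal: P_ideal = RT/V_m = (0.08206)(269)/0.06546 = 337.216 atm
vdW: P = RT/(V_m − b) − a/V_m² = 22.0741/0.0389900 − 0.2387/0.00428501 = 566.148 − 55.7058 = 510.442 atm
Ratio = 510.442/337.216 = 1.514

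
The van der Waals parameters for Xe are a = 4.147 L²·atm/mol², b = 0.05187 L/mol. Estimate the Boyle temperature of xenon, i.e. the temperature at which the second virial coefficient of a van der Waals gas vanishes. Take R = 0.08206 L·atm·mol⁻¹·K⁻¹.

T_B ≈ 974.3 K

For a van der Waals gas the second virial coefficient B₂ = b − a/(RT) vanishes at T_B = a/(Rb).
T_B = 4.147/(0.08206×0.05187) = 4.147/0.0042565 = 974.3 K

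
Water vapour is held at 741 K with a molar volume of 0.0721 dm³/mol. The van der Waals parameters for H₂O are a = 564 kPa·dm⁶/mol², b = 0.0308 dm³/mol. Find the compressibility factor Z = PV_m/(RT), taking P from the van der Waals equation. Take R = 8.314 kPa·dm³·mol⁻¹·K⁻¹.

P = RT/(V_m − b) − a/V_m² = (8.314)(741)/(0.0721 − 0.0308) − 564/(0.0721)²
  = 6160.7/0.041300 − 108495 = 149169 − 108495 = 40674 kPa
Z = PV_m/(RT) = (40674)(0.0721)/((8.314)(741)) = 2932.6/6160.7 = 0.4760

Z ≈ 0.4760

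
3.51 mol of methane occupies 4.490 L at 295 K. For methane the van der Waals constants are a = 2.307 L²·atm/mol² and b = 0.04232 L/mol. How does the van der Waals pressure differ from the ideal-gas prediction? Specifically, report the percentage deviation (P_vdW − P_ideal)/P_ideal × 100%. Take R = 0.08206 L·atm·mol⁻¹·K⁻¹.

-4.03 %

Ideal: P_ideal = nRT/V = (3.51)(0.08206)(295)/4.490 = 18.9241 atm
vdW: P = nRT/(V − nb) − a n²/V² = 84.9690/4.34146 − 28.4225/20.1601 = 19.5715 − 1.40984 = 18.1617 atm
% deviation = (18.1617 − 18.9241)/18.9241 × 100% = -4.03%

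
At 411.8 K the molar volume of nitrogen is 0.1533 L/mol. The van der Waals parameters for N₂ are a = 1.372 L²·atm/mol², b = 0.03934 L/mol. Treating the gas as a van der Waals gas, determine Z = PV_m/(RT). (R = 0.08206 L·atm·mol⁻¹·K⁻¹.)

Z ≈ 1.080

P = RT/(V_m − b) − a/V_m² = (0.08206)(411.8)/(0.1533 − 0.03934) − 1.372/(0.1533)²
  = 33.792/0.11396 − 58.381 = 296.53 − 58.381 = 238.15 atm
Z = PV_m/(RT) = (238.15)(0.1533)/((0.08206)(411.8)) = 36.508/33.792 = 1.080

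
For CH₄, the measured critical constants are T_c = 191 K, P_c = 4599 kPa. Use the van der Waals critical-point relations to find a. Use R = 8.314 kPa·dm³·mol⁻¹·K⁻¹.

From T_c = 8a/(27Rb) and P_c = a/(27b²): a = 27 R² T_c²/(64 P_c).
a = 27×(8.314)²×(191)²/(64×4599) = 68084858/294336 = 231.3 kPa·dm⁶/mol²

a ≈ 231.3 kPa·dm⁶/mol²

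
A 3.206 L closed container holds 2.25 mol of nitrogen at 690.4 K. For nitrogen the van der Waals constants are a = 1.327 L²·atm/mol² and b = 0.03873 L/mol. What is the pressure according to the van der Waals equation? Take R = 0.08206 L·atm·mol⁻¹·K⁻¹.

P ≈ 40.22 atm

P = nRT/(V − nb) − a n²/V²
nRT/(V − nb) = (2.25)(0.08206)(690.4)/(3.206 − 2.25×0.03873) = 127.47/3.1189 = 40.870 atm
a n²/V² = (1.327)(2.25)²/(3.206)² = 0.65360 atm
P = 40.870 − 0.65360 = 40.22 atm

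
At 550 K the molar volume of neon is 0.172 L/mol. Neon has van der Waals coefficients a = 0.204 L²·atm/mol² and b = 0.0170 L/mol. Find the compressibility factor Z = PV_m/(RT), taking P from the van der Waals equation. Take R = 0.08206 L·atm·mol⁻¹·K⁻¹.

Z ≈ 1.083

P = RT/(V_m − b) − a/V_m² = (0.08206)(550)/(0.172 − 0.0170) − 0.204/(0.172)²
  = 45.133/0.15500 − 6.8956 = 291.18 − 6.8956 = 284.28 atm
Z = PV_m/(RT) = (284.28)(0.172)/((0.08206)(550)) = 48.896/45.133 = 1.083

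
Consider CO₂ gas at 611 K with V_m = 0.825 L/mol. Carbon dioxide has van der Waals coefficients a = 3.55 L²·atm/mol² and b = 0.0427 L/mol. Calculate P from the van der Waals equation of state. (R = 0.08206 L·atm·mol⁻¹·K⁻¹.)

P = RT/(V_m − b) − a/V_m²
RT/(V_m − b) = (0.08206)(611)/(0.825 − 0.0427) = 50.139/0.78230 = 64.092 atm
a/V_m² = 3.55/(0.825)² = 5.2158 atm
P = 64.092 − 5.2158 = 58.88 atm

P ≈ 58.88 atm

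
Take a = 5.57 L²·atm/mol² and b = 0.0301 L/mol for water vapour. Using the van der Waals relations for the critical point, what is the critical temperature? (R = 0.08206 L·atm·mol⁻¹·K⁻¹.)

T_c ≈ 668.2 K

For a van der Waals gas, T_c = 8a/(27Rb).
T_c = 8×5.57/(27×0.08206×0.0301) = 44.560/0.066690 = 668.2 K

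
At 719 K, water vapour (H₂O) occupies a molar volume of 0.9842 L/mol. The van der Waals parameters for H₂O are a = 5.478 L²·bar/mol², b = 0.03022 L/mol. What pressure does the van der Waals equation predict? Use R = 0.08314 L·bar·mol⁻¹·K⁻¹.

P = RT/(V_m − b) − a/V_m²
RT/(V_m − b) = (0.08314)(719)/(0.9842 − 0.03022) = 59.778/0.95398 = 62.662 bar
a/V_m² = 5.478/(0.9842)² = 5.6553 bar
P = 62.662 − 5.6553 = 57.01 bar

P ≈ 57.01 bar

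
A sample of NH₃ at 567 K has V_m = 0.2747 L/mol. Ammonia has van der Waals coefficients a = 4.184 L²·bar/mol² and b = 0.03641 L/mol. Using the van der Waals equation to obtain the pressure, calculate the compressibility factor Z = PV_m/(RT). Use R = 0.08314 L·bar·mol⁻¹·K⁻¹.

Z ≈ 0.8297

P = RT/(V_m − b) − a/V_m² = (0.08314)(567)/(0.2747 − 0.03641) − 4.184/(0.2747)²
  = 47.140/0.23829 − 55.447 = 197.83 − 55.447 = 142.38 bar
Z = PV_m/(RT) = (142.38)(0.2747)/((0.08314)(567)) = 39.112/47.140 = 0.8297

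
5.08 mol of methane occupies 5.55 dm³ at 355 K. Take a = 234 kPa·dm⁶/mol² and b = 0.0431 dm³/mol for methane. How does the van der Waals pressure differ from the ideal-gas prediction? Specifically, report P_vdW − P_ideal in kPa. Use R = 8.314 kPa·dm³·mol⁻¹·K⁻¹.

ΔP ≈ -85.1 kPa

Ideal: P_ideal = nRT/V = (5.08)(8.314)(355)/5.55 = 2701.53 kPa
vdW: P = nRT/(V − nb) − a n²/V² = 14993.5/5.33105 − 6038.70/30.8025 = 2812.49 − 196.046 = 2616.44 kPa
ΔP = 2616.44 − 2701.53 = -85.1 kPa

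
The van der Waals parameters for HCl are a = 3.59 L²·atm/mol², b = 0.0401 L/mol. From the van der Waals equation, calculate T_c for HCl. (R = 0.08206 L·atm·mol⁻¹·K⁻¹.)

For a van der Waals gas, T_c = 8a/(27Rb).
T_c = 8×3.59/(27×0.08206×0.0401) = 28.720/0.088846 = 323.3 K

T_c ≈ 323.3 K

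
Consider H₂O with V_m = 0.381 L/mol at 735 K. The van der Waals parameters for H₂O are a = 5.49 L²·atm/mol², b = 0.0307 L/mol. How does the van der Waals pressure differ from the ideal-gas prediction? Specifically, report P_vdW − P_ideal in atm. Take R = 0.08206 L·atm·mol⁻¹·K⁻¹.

Ideal: P_ideal = RT/V_m = (0.08206)(735)/0.381 = 158.305 atm
vdW: P = RT/(V_m − b) − a/V_m² = 60.3141/0.350300 − 5.49/0.145161 = 172.178 − 37.8201 = 134.358 atm
ΔP = 134.358 − 158.305 = -23.95 atm

ΔP ≈ -23.95 atm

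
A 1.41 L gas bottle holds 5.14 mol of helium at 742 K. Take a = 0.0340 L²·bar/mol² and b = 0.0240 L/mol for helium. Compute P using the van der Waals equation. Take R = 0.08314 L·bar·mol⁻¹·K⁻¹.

P = nRT/(V − nb) − a n²/V²
nRT/(V − nb) = (5.14)(0.08314)(742)/(1.41 − 5.14×0.0240) = 317.09/1.2866 = 246.46 bar
a n²/V² = (0.0340)(5.14)²/(1.41)² = 0.45182 bar
P = 246.46 − 0.45182 = 246.0 bar

P ≈ 246.0 bar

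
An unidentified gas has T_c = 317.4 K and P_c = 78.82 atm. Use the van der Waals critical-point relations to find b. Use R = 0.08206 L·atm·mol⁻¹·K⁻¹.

b ≈ 0.04131 L/mol

From T_c = 8a/(27Rb) and P_c = a/(27b²): b = R T_c/(8 P_c).
b = (0.08206)(317.4)/(8×78.82) = 26.046/630.56 = 0.04131 L/mol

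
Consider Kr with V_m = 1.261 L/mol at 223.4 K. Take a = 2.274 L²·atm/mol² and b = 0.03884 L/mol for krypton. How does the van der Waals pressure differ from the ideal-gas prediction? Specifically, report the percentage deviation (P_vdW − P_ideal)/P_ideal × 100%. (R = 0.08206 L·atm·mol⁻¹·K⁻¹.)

-6.66 %

Ideal: P_ideal = RT/V_m = (0.08206)(223.4)/1.261 = 14.5378 atm
vdW: P = RT/(V_m − b) − a/V_m² = 18.3322/1.22216 − 2.274/1.59012 = 14.9998 − 1.43008 = 13.5697 atm
% deviation = (13.5697 − 14.5378)/14.5378 × 100% = -6.66%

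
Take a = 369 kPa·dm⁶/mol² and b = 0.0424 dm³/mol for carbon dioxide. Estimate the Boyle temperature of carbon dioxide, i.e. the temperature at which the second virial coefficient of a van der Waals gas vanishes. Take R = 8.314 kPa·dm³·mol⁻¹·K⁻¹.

For a van der Waals gas the second virial coefficient B₂ = b − a/(RT) vanishes at T_B = a/(Rb).
T_B = 369/(8.314×0.0424) = 369/0.35251 = 1047 K

T_B ≈ 1047 K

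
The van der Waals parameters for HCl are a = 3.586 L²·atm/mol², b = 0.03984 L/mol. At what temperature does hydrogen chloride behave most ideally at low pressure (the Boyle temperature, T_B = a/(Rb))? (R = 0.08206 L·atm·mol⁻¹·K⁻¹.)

For a van der Waals gas the second virial coefficient B₂ = b − a/(RT) vanishes at T_B = a/(Rb).
T_B = 3.586/(0.08206×0.03984) = 3.586/0.0032693 = 1097 K

T_B ≈ 1097 K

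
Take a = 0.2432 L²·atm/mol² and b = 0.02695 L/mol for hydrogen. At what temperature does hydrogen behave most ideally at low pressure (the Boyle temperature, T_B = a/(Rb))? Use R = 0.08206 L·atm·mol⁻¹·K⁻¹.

T_B ≈ 110.0 K

For a van der Waals gas the second virial coefficient B₂ = b − a/(RT) vanishes at T_B = a/(Rb).
T_B = 0.2432/(0.08206×0.02695) = 0.2432/0.0022115 = 110.0 K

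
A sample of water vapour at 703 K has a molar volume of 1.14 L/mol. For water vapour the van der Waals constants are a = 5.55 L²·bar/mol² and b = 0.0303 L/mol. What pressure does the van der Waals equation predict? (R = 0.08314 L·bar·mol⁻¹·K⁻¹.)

P ≈ 48.40 bar

P = RT/(V_m − b) − a/V_m²
RT/(V_m − b) = (0.08314)(703)/(1.14 − 0.0303) = 58.447/1.1097 = 52.669 bar
a/V_m² = 5.55/(1.14)² = 4.2705 bar
P = 52.669 − 4.2705 = 48.40 bar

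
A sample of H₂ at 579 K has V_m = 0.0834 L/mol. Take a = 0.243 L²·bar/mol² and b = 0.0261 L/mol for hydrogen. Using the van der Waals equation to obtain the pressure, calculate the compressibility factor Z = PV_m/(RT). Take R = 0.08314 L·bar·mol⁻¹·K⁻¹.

P = RT/(V_m − b) − a/V_m² = (0.08314)(579)/(0.0834 − 0.0261) − 0.243/(0.0834)²
  = 48.138/0.057300 − 34.936 = 840.10 − 34.936 = 805.16 bar
Z = PV_m/(RT) = (805.16)(0.0834)/((0.08314)(579)) = 67.150/48.138 = 1.395

Z ≈ 1.395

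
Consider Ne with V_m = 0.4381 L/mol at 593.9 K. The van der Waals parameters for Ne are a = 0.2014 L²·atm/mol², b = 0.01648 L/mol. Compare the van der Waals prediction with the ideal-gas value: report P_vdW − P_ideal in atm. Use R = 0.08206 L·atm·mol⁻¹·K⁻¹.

Ideal: P_ideal = RT/V_m = (0.08206)(593.9)/0.4381 = 111.243 atm
vdW: P = RT/(V_m − b) − a/V_m² = 48.7354/0.421620 − 0.2014/0.191932 = 115.591 − 1.04933 = 114.542 atm
ΔP = 114.542 − 111.243 = 3.30 atm

ΔP ≈ 3.30 atm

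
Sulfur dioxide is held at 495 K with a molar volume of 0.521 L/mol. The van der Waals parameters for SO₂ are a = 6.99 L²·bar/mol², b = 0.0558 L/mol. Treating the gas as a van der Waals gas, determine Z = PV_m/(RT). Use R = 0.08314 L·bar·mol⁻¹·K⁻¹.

Z ≈ 0.7939

P = RT/(V_m − b) − a/V_m² = (0.08314)(495)/(0.521 − 0.0558) − 6.99/(0.521)²
  = 41.154/0.46520 − 25.751 = 88.465 − 25.751 = 62.714 bar
Z = PV_m/(RT) = (62.714)(0.521)/((0.08314)(495)) = 32.674/41.154 = 0.7939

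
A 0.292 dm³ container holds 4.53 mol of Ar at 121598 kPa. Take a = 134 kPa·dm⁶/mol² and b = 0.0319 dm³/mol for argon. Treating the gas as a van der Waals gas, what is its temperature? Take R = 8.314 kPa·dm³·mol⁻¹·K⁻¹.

T = (P + a n²/V²)(V − nb)/(nR)
P + a n²/V² = 121598 + (134)(4.53)²/(0.292)² = 153848 kPa
V − nb = 0.292 − (4.53)(0.0319) = 0.14749 dm³
T = (153848)(0.14749)/((4.53)(8.314)) = 602.5 K

T ≈ 602.5 K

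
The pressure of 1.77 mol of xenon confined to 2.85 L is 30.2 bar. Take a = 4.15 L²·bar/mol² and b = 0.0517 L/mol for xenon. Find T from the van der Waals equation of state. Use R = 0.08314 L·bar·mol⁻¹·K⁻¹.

T = (P + a n²/V²)(V − nb)/(nR)
P + a n²/V² = 30.2 + (4.15)(1.77)²/(2.85)² = 31.801 bar
V − nb = 2.85 − (1.77)(0.0517) = 2.7585 L
T = (31.801)(2.7585)/((1.77)(0.08314)) = 596.1 K

T ≈ 596.1 K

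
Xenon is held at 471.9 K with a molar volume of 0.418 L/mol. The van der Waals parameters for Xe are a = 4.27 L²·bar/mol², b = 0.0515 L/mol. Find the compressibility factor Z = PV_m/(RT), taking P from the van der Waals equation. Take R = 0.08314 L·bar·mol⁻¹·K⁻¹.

P = RT/(V_m − b) − a/V_m² = (0.08314)(471.9)/(0.418 − 0.0515) − 4.27/(0.418)²
  = 39.234/0.36650 − 24.439 = 107.05 − 24.439 = 82.61 bar
Z = PV_m/(RT) = (82.61)(0.418)/((0.08314)(471.9)) = 34.531/39.234 = 0.8801

Z ≈ 0.8801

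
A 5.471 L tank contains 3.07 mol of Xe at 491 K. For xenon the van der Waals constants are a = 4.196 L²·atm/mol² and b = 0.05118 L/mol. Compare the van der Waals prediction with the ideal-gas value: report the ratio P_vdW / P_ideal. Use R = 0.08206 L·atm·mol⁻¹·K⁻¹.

P_vdW / P_ideal ≈ 0.9711

Ideal: P_ideal = nRT/V = (3.07)(0.08206)(491)/5.471 = 22.6092 atm
vdW: P = nRT/(V − nb) − a n²/V² = 123.695/5.31388 − 39.5469/29.9318 = 23.2777 − 1.32123 = 21.9565 atm
Ratio = 21.9565/22.6092 = 0.9711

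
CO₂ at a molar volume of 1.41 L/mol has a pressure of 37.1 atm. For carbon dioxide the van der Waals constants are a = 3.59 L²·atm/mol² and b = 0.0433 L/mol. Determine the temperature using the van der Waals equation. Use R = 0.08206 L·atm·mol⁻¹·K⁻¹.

T ≈ 648.0 K

T = (P + a/V_m²)(V_m − b)/R
P + a/V_m² = 37.1 + 3.59/(1.41)² = 38.906 atm
V_m − b = 1.41 − 0.0433 = 1.3667 L/mol
T = (38.906)(1.3667)/0.08206 = 648.0 K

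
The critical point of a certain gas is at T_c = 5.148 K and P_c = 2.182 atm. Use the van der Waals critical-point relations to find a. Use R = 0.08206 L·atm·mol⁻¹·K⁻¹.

a ≈ 0.03450 L²·atm/mol²

From T_c = 8a/(27Rb) and P_c = a/(27b²): a = 27 R² T_c²/(64 P_c).
a = 27×(0.08206)²×(5.148)²/(64×2.182) = 4.8184/139.65 = 0.03450 L²·atm/mol²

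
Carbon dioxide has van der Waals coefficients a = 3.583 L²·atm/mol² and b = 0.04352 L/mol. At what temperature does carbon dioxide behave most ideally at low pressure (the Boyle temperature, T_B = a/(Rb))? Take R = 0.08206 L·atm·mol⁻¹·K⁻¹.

T_B ≈ 1003 K

For a van der Waals gas the second virial coefficient B₂ = b − a/(RT) vanishes at T_B = a/(Rb).
T_B = 3.583/(0.08206×0.04352) = 3.583/0.0035713 = 1003 K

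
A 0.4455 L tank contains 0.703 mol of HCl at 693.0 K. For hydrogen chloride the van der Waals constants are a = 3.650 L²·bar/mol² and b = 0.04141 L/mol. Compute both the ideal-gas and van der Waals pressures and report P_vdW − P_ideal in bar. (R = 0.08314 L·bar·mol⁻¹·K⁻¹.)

ΔP ≈ -2.732 bar

Ideal: P_ideal = nRT/V = (0.703)(0.08314)(693.0)/0.4455 = 90.9182 bar
vdW: P = nRT/(V − nb) − a n²/V² = 40.5041/0.416389 − 1.80386/0.198470 = 97.2747 − 9.08883 = 88.1859 bar
ΔP = 88.1859 − 90.9182 = -2.732 bar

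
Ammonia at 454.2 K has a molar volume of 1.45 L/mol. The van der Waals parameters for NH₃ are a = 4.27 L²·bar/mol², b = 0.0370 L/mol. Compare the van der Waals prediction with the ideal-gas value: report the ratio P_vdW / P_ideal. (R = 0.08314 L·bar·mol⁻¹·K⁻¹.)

P_vdW / P_ideal ≈ 0.9482

Ideal: P_ideal = RT/V_m = (0.08314)(454.2)/1.45 = 26.0429 bar
vdW: P = RT/(V_m − b) − a/V_m² = 37.7622/1.41300 − 4.27/2.10250 = 26.7248 − 2.03092 = 24.6939 bar
Ratio = 24.6939/26.0429 = 0.9482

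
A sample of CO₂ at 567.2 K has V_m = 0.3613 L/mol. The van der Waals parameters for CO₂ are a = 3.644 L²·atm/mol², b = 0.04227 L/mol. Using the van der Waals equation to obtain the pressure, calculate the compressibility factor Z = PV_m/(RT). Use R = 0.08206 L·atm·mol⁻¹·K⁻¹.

P = RT/(V_m − b) − a/V_m² = (0.08206)(567.2)/(0.3613 − 0.04227) − 3.644/(0.3613)²
  = 46.544/0.31903 − 27.915 = 145.89 − 27.915 = 117.98 atm
Z = PV_m/(RT) = (117.98)(0.3613)/((0.08206)(567.2)) = 42.626/46.544 = 0.9158

Z ≈ 0.9158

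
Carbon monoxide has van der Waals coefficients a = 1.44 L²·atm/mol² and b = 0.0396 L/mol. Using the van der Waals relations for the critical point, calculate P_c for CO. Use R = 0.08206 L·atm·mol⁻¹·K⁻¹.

P_c ≈ 34.01 atm

For a van der Waals gas, P_c = a/(27b²).
P_c = 1.44/(27×(0.0396)²) = 1.44/0.042340 = 34.01 atm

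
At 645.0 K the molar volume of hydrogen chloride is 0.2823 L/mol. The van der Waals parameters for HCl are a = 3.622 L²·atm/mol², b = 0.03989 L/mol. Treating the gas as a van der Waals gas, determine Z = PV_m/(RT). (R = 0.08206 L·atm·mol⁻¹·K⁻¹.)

P = RT/(V_m − b) − a/V_m² = (0.08206)(645.0)/(0.2823 − 0.03989) − 3.622/(0.2823)²
  = 52.929/0.24241 − 45.449 = 218.34 − 45.449 = 172.89 atm
Z = PV_m/(RT) = (172.89)(0.2823)/((0.08206)(645.0)) = 48.807/52.929 = 0.9221

Z ≈ 0.9221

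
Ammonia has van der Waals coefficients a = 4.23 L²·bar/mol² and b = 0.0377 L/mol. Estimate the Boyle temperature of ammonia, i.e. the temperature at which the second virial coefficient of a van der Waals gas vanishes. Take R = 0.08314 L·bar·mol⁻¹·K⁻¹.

T_B ≈ 1350 K

For a van der Waals gas the second virial coefficient B₂ = b − a/(RT) vanishes at T_B = a/(Rb).
T_B = 4.23/(0.08314×0.0377) = 4.23/0.0031344 = 1350 K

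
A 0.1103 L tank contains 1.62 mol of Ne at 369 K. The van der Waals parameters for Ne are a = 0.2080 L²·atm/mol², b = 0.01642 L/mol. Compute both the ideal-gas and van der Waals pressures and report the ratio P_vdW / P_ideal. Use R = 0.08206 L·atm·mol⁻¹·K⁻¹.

P_vdW / P_ideal ≈ 1.217

Ideal: P_ideal = nRT/V = (1.62)(0.08206)(369)/0.1103 = 444.731 atm
vdW: P = nRT/(V − nb) − a n²/V² = 49.0538/0.0836996 − 0.545875/0.0121661 = 586.070 − 44.8685 = 541.202 atm
Ratio = 541.202/444.731 = 1.217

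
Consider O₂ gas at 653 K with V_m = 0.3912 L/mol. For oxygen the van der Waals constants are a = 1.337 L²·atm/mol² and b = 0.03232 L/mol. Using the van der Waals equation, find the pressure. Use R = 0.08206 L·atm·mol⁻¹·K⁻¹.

P = RT/(V_m − b) − a/V_m²
RT/(V_m − b) = (0.08206)(653)/(0.3912 − 0.03232) = 53.585/0.35888 = 149.31 atm
a/V_m² = 1.337/(0.3912)² = 8.7364 atm
P = 149.31 − 8.7364 = 140.6 atm

P ≈ 140.6 atm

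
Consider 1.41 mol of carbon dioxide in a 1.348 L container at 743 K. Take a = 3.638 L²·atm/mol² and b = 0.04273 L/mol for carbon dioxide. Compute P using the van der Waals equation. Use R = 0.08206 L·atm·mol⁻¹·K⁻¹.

P ≈ 62.78 atm

P = nRT/(V − nb) − a n²/V²
nRT/(V − nb) = (1.41)(0.08206)(743)/(1.348 − 1.41×0.04273) = 85.969/1.2878 = 66.756 atm
a n²/V² = (3.638)(1.41)²/(1.348)² = 3.9803 atm
P = 66.756 − 3.9803 = 62.78 atm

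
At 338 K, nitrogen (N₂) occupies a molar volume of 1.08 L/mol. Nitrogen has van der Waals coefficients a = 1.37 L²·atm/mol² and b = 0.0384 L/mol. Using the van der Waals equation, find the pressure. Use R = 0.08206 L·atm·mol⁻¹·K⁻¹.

P ≈ 25.45 atm

P = RT/(V_m − b) − a/V_m²
RT/(V_m − b) = (0.08206)(338)/(1.08 − 0.0384) = 27.736/1.0416 = 26.628 atm
a/V_m² = 1.37/(1.08)² = 1.1746 atm
P = 26.628 − 1.1746 = 25.45 atm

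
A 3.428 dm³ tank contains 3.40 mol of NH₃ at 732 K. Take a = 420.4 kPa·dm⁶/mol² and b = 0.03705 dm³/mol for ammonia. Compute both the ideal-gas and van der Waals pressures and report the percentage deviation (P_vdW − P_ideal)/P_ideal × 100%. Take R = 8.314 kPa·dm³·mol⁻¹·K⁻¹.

-3.04 %

Ideal: P_ideal = nRT/V = (3.40)(8.314)(732)/3.428 = 6036.14 kPa
vdW: P = nRT/(V − nb) − a n²/V² = 20691.9/3.30203 − 4859.82/11.7512 = 6266.42 − 413.559 = 5852.86 kPa
% deviation = (5852.86 − 6036.14)/6036.14 × 100% = -3.04%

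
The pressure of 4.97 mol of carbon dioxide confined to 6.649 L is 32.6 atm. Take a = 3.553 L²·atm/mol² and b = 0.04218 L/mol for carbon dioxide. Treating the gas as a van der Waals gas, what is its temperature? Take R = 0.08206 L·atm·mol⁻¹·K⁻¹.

T ≈ 546.1 K

T = (P + a n²/V²)(V − nb)/(nR)
P + a n²/V² = 32.6 + (3.553)(4.97)²/(6.649)² = 34.585 atm
V − nb = 6.649 − (4.97)(0.04218) = 6.4394 L
T = (34.585)(6.4394)/((4.97)(0.08206)) = 546.1 K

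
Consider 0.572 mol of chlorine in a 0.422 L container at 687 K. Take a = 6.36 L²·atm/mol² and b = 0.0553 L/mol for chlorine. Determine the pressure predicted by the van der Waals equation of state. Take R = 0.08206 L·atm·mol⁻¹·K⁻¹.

P ≈ 70.92 atm

P = nRT/(V − nb) − a n²/V²
nRT/(V − nb) = (0.572)(0.08206)(687)/(0.422 − 0.572×0.0553) = 32.247/0.39037 = 82.606 atm
a n²/V² = (6.36)(0.572)²/(0.422)² = 11.685 atm
P = 82.606 − 11.685 = 70.92 atm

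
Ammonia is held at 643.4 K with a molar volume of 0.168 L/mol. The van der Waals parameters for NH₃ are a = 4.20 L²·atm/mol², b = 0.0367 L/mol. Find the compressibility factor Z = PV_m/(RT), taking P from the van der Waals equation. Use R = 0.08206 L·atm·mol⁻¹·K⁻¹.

P = RT/(V_m − b) − a/V_m² = (0.08206)(643.4)/(0.168 − 0.0367) − 4.20/(0.168)²
  = 52.797/0.13130 − 148.81 = 402.11 − 148.81 = 253.30 atm
Z = PV_m/(RT) = (253.30)(0.168)/((0.08206)(643.4)) = 42.554/52.797 = 0.8060

Z ≈ 0.8060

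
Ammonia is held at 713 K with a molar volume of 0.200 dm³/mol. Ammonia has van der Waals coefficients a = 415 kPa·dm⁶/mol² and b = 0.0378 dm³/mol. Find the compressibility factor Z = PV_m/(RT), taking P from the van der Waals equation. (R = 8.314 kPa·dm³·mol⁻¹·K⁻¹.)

Z ≈ 0.8830

P = RT/(V_m − b) − a/V_m² = (8.314)(713)/(0.200 − 0.0378) − 415/(0.200)²
  = 5927.9/0.16220 − 10375 = 36547 − 10375 = 26172 kPa
Z = PV_m/(RT) = (26172)(0.200)/((8.314)(713)) = 5234.4/5927.9 = 0.8830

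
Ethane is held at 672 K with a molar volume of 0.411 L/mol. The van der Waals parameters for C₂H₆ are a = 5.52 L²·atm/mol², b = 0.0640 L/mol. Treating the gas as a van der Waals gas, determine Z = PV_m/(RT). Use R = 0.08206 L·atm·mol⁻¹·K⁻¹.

Z ≈ 0.9409

P = RT/(V_m − b) − a/V_m² = (0.08206)(672)/(0.411 − 0.0640) − 5.52/(0.411)²
  = 55.144/0.34700 − 32.678 = 158.92 − 32.678 = 126.24 atm
Z = PV_m/(RT) = (126.24)(0.411)/((0.08206)(672)) = 51.885/55.144 = 0.9409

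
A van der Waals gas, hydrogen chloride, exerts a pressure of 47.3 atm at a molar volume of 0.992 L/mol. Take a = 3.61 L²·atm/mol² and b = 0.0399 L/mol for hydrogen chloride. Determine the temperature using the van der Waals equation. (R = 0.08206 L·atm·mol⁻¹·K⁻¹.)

T = (P + a/V_m²)(V_m − b)/R
P + a/V_m² = 47.3 + 3.61/(0.992)² = 50.968 atm
V_m − b = 0.992 − 0.0399 = 0.95210 L/mol
T = (50.968)(0.95210)/0.08206 = 591.4 K

T ≈ 591.4 K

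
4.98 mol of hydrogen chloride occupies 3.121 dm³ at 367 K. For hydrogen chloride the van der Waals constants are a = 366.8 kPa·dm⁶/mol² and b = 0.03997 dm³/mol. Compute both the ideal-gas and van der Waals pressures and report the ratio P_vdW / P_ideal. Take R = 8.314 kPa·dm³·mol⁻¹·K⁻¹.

Ideal: P_ideal = nRT/V = (4.98)(8.314)(367)/3.121 = 4868.68 kPa
vdW: P = nRT/(V − nb) − a n²/V² = 15195.2/2.92195 − 9096.79/9.74064 = 5200.36 − 933.901 = 4266.46 kPa
Ratio = 4266.46/4868.68 = 0.8763

P_vdW / P_ideal ≈ 0.8763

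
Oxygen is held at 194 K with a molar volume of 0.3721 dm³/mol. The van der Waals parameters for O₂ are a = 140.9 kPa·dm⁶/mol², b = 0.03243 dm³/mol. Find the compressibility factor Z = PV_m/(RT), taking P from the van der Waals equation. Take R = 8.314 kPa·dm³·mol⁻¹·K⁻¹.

Z ≈ 0.8607

P = RT/(V_m − b) − a/V_m² = (8.314)(194)/(0.3721 − 0.03243) − 140.9/(0.3721)²
  = 1612.9/0.33967 − 1017.6 = 4748.4 − 1017.6 = 3730.8 kPa
Z = PV_m/(RT) = (3730.8)(0.3721)/((8.314)(194)) = 1388.2/1612.9 = 0.8607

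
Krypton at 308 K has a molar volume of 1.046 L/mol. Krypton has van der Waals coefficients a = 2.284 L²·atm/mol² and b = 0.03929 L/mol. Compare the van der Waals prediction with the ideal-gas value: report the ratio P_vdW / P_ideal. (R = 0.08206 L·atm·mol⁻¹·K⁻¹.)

Ideal: P_ideal = RT/V_m = (0.08206)(308)/1.046 = 24.1630 atm
vdW: P = RT/(V_m − b) − a/V_m² = 25.2745/1.00671 − 2.284/1.09412 = 25.1060 − 2.08752 = 23.0185 atm
Ratio = 23.0185/24.1630 = 0.9526

P_vdW / P_ideal ≈ 0.9526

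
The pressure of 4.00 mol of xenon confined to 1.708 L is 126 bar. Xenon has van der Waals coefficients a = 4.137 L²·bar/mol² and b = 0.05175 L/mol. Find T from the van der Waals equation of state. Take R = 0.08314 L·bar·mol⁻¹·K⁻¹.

T = (P + a n²/V²)(V − nb)/(nR)
P + a n²/V² = 126 + (4.137)(4.00)²/(1.708)² = 148.69 bar
V − nb = 1.708 − (4.00)(0.05175) = 1.5010 L
T = (148.69)(1.5010)/((4.00)(0.08314)) = 671.1 K

T ≈ 671.1 K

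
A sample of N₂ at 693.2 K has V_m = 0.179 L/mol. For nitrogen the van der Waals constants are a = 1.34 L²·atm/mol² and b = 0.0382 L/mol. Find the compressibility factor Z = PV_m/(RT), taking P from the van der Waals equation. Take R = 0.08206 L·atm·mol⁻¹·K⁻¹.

P = RT/(V_m − b) − a/V_m² = (0.08206)(693.2)/(0.179 − 0.0382) − 1.34/(0.179)²
  = 56.884/0.14080 − 41.821 = 404.01 − 41.821 = 362.19 atm
Z = PV_m/(RT) = (362.19)(0.179)/((0.08206)(693.2)) = 64.832/56.884 = 1.140

Z ≈ 1.140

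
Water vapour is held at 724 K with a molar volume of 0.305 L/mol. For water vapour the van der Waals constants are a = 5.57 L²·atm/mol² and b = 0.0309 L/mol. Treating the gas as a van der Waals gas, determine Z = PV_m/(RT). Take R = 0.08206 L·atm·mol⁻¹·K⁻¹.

Z ≈ 0.8053

P = RT/(V_m − b) − a/V_m² = (0.08206)(724)/(0.305 − 0.0309) − 5.57/(0.305)²
  = 59.411/0.27410 − 59.876 = 216.75 − 59.876 = 156.87 atm
Z = PV_m/(RT) = (156.87)(0.305)/((0.08206)(724)) = 47.845/59.411 = 0.8053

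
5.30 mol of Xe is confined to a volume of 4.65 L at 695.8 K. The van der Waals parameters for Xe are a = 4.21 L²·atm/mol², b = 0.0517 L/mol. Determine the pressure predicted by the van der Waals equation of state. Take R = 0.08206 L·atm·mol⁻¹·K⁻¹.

P = nRT/(V − nb) − a n²/V²
nRT/(V − nb) = (5.30)(0.08206)(695.8)/(4.65 − 5.30×0.0517) = 302.62/4.3760 = 69.154 atm
a n²/V² = (4.21)(5.30)²/(4.65)² = 5.4693 atm
P = 69.154 − 5.4693 = 63.68 atm

P ≈ 63.68 atm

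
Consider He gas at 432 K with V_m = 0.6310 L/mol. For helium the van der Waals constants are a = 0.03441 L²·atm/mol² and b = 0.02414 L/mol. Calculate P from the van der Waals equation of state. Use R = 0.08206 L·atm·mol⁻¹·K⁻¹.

P ≈ 58.33 atm

P = RT/(V_m − b) − a/V_m²
RT/(V_m − b) = (0.08206)(432)/(0.6310 − 0.02414) = 35.450/0.60686 = 58.415 atm
a/V_m² = 0.03441/(0.6310)² = 0.086422 atm
P = 58.415 − 0.086422 = 58.33 atm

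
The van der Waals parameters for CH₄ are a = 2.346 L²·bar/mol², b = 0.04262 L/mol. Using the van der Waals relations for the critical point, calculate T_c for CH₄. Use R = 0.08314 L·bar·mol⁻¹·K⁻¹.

For a van der Waals gas, T_c = 8a/(27Rb).
T_c = 8×2.346/(27×0.08314×0.04262) = 18.768/0.095673 = 196.2 K

T_c ≈ 196.2 K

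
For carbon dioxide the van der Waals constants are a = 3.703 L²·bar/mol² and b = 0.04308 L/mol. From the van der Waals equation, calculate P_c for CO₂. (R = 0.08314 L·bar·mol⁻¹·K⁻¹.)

P_c ≈ 73.90 bar

For a van der Waals gas, P_c = a/(27b²).
P_c = 3.703/(27×(0.04308)²) = 3.703/0.050109 = 73.90 bar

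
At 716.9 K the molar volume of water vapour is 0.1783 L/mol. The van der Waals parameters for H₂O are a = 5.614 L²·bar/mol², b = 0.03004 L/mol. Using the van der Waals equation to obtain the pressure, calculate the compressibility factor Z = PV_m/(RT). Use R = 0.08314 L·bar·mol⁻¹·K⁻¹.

Z ≈ 0.6744

P = RT/(V_m − b) − a/V_m² = (0.08314)(716.9)/(0.1783 − 0.03004) − 5.614/(0.1783)²
  = 59.603/0.14826 − 176.59 = 402.02 − 176.59 = 225.43 bar
Z = PV_m/(RT) = (225.43)(0.1783)/((0.08314)(716.9)) = 40.194/59.603 = 0.6744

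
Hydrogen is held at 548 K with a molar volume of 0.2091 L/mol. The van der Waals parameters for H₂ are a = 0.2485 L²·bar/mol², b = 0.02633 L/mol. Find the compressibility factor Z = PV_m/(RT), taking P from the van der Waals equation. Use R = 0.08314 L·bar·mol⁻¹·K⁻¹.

P = RT/(V_m − b) − a/V_m² = (0.08314)(548)/(0.2091 − 0.02633) − 0.2485/(0.2091)²
  = 45.561/0.18277 − 5.6835 = 249.28 − 5.6835 = 243.60 bar
Z = PV_m/(RT) = (243.60)(0.2091)/((0.08314)(548)) = 50.937/45.561 = 1.118

Z ≈ 1.118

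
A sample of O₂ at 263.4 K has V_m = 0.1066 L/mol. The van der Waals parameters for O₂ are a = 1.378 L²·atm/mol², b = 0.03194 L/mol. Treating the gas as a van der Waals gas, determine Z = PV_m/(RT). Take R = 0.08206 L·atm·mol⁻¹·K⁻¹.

P = RT/(V_m − b) − a/V_m² = (0.08206)(263.4)/(0.1066 − 0.03194) − 1.378/(0.1066)²
  = 21.615/0.074660 − 121.26 = 289.51 − 121.26 = 168.25 atm
Z = PV_m/(RT) = (168.25)(0.1066)/((0.08206)(263.4)) = 17.935/21.615 = 0.8297

Z ≈ 0.8297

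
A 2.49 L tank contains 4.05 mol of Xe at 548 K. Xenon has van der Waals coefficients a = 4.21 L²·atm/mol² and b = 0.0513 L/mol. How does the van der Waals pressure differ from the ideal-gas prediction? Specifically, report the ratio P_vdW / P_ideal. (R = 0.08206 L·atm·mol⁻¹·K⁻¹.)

P_vdW / P_ideal ≈ 0.9388

Ideal: P_ideal = nRT/V = (4.05)(0.08206)(548)/2.49 = 73.1422 atm
vdW: P = nRT/(V − nb) − a n²/V² = 182.124/2.28224 − 69.0545/6.20010 = 79.8005 − 11.1376 = 68.6629 atm
Ratio = 68.6629/73.1422 = 0.9388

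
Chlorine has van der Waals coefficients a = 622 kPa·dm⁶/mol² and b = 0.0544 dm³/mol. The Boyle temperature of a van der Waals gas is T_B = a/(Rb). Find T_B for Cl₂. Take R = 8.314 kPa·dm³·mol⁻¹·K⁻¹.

T_B ≈ 1375 K

For a van der Waals gas the second virial coefficient B₂ = b − a/(RT) vanishes at T_B = a/(Rb).
T_B = 622/(8.314×0.0544) = 622/0.45228 = 1375 K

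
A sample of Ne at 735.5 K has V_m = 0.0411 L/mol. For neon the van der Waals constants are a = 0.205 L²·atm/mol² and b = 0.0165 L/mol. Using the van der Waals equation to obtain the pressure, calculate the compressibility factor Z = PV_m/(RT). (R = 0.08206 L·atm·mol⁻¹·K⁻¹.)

P = RT/(V_m − b) − a/V_m² = (0.08206)(735.5)/(0.0411 − 0.0165) − 0.205/(0.0411)²
  = 60.355/0.024600 − 121.36 = 2453.5 − 121.36 = 2332.1 atm
Z = PV_m/(RT) = (2332.1)(0.0411)/((0.08206)(735.5)) = 95.849/60.355 = 1.588

Z ≈ 1.588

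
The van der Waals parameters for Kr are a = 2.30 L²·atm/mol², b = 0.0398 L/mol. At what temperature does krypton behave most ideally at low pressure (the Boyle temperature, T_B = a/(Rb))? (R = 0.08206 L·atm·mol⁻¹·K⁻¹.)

T_B ≈ 704.2 K

For a van der Waals gas the second virial coefficient B₂ = b − a/(RT) vanishes at T_B = a/(Rb).
T_B = 2.30/(0.08206×0.0398) = 2.30/0.0032660 = 704.2 K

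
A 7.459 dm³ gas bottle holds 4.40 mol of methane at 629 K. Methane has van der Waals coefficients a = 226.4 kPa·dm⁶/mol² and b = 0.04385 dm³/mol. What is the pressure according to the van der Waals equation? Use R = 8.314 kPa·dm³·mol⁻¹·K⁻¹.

P ≈ 3088 kPa

P = nRT/(V − nb) − a n²/V²
nRT/(V − nb) = (4.40)(8.314)(629)/(7.459 − 4.40×0.04385) = 23010/7.2661 = 3166.8 kPa
a n²/V² = (226.4)(4.40)²/(7.459)² = 78.781 kPa
P = 3166.8 − 78.781 = 3088 kPa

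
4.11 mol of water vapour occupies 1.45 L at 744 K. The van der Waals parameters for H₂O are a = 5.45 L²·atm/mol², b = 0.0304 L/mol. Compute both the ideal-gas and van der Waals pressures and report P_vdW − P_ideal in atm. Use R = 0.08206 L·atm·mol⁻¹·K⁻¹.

Ideal: P_ideal = nRT/V = (4.11)(0.08206)(744)/1.45 = 173.053 atm
vdW: P = nRT/(V − nb) − a n²/V² = 250.926/1.32506 − 92.0619/2.10250 = 189.370 − 43.7869 = 145.583 atm
ΔP = 145.583 − 173.053 = -27.47 atm

ΔP ≈ -27.47 atm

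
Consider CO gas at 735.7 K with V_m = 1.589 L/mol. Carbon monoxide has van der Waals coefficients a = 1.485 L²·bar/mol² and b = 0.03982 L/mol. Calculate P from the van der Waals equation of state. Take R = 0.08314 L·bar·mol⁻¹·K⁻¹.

P ≈ 38.89 bar

P = RT/(V_m − b) − a/V_m²
RT/(V_m − b) = (0.08314)(735.7)/(1.589 − 0.03982) = 61.166/1.5492 = 39.482 bar
a/V_m² = 1.485/(1.589)² = 0.58814 bar
P = 39.482 − 0.58814 = 38.89 bar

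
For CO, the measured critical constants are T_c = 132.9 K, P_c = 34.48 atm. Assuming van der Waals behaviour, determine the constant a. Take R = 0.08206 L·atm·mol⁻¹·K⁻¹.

a ≈ 1.455 L²·atm/mol²

From T_c = 8a/(27Rb) and P_c = a/(27b²): a = 27 R² T_c²/(64 P_c).
a = 27×(0.08206)²×(132.9)²/(64×34.48) = 3211.3/2206.7 = 1.455 L²·atm/mol²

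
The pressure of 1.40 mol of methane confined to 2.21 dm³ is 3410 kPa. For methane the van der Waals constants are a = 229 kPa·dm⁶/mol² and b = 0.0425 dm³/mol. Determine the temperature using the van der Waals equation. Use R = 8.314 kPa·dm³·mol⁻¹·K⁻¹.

T = (P + a n²/V²)(V − nb)/(nR)
P + a n²/V² = 3410 + (229)(1.40)²/(2.21)² = 3501.9 kPa
V − nb = 2.21 − (1.40)(0.0425) = 2.1505 dm³
T = (3501.9)(2.1505)/((1.40)(8.314)) = 647.0 K

T ≈ 647.0 K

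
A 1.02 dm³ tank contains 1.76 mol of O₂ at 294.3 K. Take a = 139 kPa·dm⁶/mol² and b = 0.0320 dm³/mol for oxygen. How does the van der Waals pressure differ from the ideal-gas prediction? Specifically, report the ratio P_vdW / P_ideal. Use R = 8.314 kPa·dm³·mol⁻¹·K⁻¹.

Ideal: P_ideal = nRT/V = (1.76)(8.314)(294.3)/1.02 = 4221.95 kPa
vdW: P = nRT/(V − nb) − a n²/V² = 4306.39/0.963680 − 430.566/1.04040 = 4468.69 − 413.847 = 4054.84 kPa
Ratio = 4054.84/4221.95 = 0.9604

P_vdW / P_ideal ≈ 0.9604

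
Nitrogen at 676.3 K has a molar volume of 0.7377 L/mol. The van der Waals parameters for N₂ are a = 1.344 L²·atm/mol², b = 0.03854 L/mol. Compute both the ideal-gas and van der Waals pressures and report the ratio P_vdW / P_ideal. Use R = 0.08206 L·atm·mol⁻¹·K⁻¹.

Ideal: P_ideal = RT/V_m = (0.08206)(676.3)/0.7377 = 75.2300 atm
vdW: P = RT/(V_m − b) − a/V_m² = 55.4972/0.699160 − 1.344/0.544201 = 79.3770 − 2.46968 = 76.9073 atm
Ratio = 76.9073/75.2300 = 1.022

P_vdW / P_ideal ≈ 1.022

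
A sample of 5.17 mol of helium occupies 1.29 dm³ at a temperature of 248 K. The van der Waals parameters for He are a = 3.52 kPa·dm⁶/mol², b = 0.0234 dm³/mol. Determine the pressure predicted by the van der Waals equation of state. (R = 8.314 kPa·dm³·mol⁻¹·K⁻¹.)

P = nRT/(V − nb) − a n²/V²
nRT/(V − nb) = (5.17)(8.314)(248)/(1.29 − 5.17×0.0234) = 10660/1.1690 = 9118.9 kPa
a n²/V² = (3.52)(5.17)²/(1.29)² = 56.539 kPa
P = 9118.9 − 56.539 = 9062 kPa

P ≈ 9062 kPa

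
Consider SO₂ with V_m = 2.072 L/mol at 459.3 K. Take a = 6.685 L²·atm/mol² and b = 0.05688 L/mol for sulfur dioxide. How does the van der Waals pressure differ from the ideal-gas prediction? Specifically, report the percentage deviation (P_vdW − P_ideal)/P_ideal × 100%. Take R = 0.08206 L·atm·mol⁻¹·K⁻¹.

-5.74 %

Ideal: P_ideal = RT/V_m = (0.08206)(459.3)/2.072 = 18.1902 atm
vdW: P = RT/(V_m − b) − a/V_m² = 37.6902/2.01512 − 6.685/4.29318 = 18.7037 − 1.55712 = 17.1466 atm
% deviation = (17.1466 − 18.1902)/18.1902 × 100% = -5.74%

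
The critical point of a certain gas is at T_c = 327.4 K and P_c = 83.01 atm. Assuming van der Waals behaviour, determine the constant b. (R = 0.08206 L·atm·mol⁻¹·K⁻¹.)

b ≈ 0.04046 L/mol

From T_c = 8a/(27Rb) and P_c = a/(27b²): b = R T_c/(8 P_c).
b = (0.08206)(327.4)/(8×83.01) = 26.866/664.08 = 0.04046 L/mol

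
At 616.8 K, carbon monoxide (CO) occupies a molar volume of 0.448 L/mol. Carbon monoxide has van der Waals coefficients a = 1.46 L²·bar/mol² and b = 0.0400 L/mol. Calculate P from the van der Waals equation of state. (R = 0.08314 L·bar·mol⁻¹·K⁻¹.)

P ≈ 118.4 bar

P = RT/(V_m − b) − a/V_m²
RT/(V_m − b) = (0.08314)(616.8)/(0.448 − 0.0400) = 51.281/0.40800 = 125.69 bar
a/V_m² = 1.46/(0.448)² = 7.2744 bar
P = 125.69 − 7.2744 = 118.4 bar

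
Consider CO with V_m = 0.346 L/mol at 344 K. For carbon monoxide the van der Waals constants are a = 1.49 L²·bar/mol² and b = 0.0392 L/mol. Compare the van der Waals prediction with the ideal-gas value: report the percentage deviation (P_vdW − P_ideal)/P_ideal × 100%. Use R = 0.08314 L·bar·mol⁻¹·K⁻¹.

-2.28 %

Ideal: P_ideal = RT/V_m = (0.08314)(344)/0.346 = 82.6594 bar
vdW: P = RT/(V_m − b) − a/V_m² = 28.6002/0.306800 − 1.49/0.119716 = 93.2210 − 12.4461 = 80.7749 bar
% deviation = (80.7749 − 82.6594)/82.6594 × 100% = -2.28%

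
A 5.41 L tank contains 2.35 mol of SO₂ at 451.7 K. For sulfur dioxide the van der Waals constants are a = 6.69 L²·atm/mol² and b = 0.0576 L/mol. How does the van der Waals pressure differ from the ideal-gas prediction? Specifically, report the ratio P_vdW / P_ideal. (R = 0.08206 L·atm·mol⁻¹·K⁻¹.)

P_vdW / P_ideal ≈ 0.9473

Ideal: P_ideal = nRT/V = (2.35)(0.08206)(451.7)/5.41 = 16.1010 atm
vdW: P = nRT/(V − nb) − a n²/V² = 87.1063/5.27464 − 36.9455/29.2681 = 16.5142 − 1.26231 = 15.2519 atm
Ratio = 15.2519/16.1010 = 0.9473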